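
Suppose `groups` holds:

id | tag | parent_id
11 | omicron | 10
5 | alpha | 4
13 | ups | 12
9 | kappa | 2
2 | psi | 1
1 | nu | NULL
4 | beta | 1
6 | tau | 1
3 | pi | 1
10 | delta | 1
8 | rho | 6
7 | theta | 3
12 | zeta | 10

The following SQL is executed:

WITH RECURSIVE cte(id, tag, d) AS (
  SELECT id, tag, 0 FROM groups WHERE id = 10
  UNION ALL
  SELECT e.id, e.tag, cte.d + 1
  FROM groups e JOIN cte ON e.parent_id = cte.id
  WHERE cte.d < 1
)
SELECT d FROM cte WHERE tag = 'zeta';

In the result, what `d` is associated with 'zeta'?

1

Base: id=10 (delta) at d 0.
Iteration 1: rows with parent_id in {10} -> omicron (id 11, d 1), zeta (id 12, d 1).
Iteration 2: d < 1 fails for all current rows; recursion stops.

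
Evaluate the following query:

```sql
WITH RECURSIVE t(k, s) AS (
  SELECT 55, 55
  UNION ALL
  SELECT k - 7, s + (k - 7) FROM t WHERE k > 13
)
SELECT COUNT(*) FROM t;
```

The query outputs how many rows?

7

Base: k=55, s=55.
Iteration 1: 55 > 13 holds -> k = 55 - 7 = 48, s = 55 + 48 = 103.
Iteration 2: 48 > 13 holds -> k = 48 - 7 = 41, s = 103 + 41 = 144.
Iteration 3: 41 > 13 holds -> k = 41 - 7 = 34, s = 144 + 34 = 178.
Iteration 4: 34 > 13 holds -> k = 34 - 7 = 27, s = 178 + 27 = 205.
Iteration 5: 27 > 13 holds -> k = 27 - 7 = 20, s = 205 + 20 = 225.
Iteration 6: 20 > 13 holds -> k = 20 - 7 = 13, s = 225 + 13 = 238.
Iteration 7: 13 > 13 fails; recursion stops.
Total rows emitted: 7.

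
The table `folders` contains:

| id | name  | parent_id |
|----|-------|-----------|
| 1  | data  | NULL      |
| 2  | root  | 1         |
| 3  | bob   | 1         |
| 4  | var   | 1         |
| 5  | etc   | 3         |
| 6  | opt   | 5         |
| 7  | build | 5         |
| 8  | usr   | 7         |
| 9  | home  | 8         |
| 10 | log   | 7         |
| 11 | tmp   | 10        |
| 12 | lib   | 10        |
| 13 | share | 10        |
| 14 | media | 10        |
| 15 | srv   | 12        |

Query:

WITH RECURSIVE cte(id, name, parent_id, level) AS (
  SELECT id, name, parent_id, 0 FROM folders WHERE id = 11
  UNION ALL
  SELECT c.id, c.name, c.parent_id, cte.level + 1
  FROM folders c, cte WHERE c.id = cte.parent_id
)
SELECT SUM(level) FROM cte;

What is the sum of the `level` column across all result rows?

Base: id=11 (tmp), parent_id=10, level 0.
Iteration 1: join on id=10 -> log (id 10, parent_id=7, level 1).
Iteration 2: join on id=7 -> build (id 7, parent_id=5, level 2).
Iteration 3: join on id=5 -> etc (id 5, parent_id=3, level 3).
Iteration 4: join on id=3 -> bob (id 3, parent_id=1, level 4).
Iteration 5: join on id=1 -> data (id 1, parent_id=NULL, level 5).
Iteration 6: parent_id is NULL; no match; recursion stops.
SUM(level) = 0 + 1 + 2 + 3 + 4 + 5 = 15.

15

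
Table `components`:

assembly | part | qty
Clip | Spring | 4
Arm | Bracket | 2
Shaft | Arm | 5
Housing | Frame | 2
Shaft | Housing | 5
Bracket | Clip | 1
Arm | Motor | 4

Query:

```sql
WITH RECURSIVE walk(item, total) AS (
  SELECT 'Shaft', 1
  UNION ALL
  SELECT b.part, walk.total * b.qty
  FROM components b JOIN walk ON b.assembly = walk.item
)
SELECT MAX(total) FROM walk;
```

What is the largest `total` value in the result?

40

Base: (Shaft, total=1).
Iteration 1: components of {Shaft} -> Arm = 1*5 = 5, Housing = 1*5 = 5.
Iteration 2: components of {Arm,Housing} -> Bracket = 5*2 = 10, Frame = 5*2 = 10, Motor = 5*4 = 20.
Iteration 3: components of {Bracket,Frame,Motor} -> Clip = 10*1 = 10.
Iteration 4: components of {Clip} -> Spring = 10*4 = 40.
Iteration 5: no further components; recursion stops.
total values: 1, 5, 5, 10, 20, 10, 10, 40; the maximum is 40.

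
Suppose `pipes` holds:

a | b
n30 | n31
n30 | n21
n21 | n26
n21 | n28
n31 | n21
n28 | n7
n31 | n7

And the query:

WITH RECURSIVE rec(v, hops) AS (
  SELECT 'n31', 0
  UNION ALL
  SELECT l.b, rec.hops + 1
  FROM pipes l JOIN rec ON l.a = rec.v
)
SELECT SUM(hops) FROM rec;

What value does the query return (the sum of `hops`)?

Base: (n31, hops=0).
Iteration 1: edges from {n31} -> (n21, hops=1), (n7, hops=1).
Iteration 2: edges from {n21,n7} -> (n26, hops=2), (n28, hops=2).
Iteration 3: edges from {n26,n28} -> (n7, hops=3).
Iteration 4: no outgoing edges from {n7}; recursion stops.
SUM(hops) = 0 + 1 + 1 + 2 + 2 + 3 = 9.

9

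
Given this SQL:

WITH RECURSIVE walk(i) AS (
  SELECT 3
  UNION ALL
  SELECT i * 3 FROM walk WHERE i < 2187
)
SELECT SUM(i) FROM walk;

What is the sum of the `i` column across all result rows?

Base: i=3.
Iteration 1: 3 < 2187 holds -> i = 3 * 3 = 9.
Iteration 2: 9 < 2187 holds -> i = 9 * 3 = 27.
Iteration 3: 27 < 2187 holds -> i = 27 * 3 = 81.
Iteration 4: 81 < 2187 holds -> i = 81 * 3 = 243.
Iteration 5: 243 < 2187 holds -> i = 243 * 3 = 729.
Iteration 6: 729 < 2187 holds -> i = 729 * 3 = 2187.
Iteration 7: 2187 < 2187 fails; recursion stops.
SUM(i) = 3 + 9 + 27 + 81 + 243 + 729 + 2187 = 3279.

3279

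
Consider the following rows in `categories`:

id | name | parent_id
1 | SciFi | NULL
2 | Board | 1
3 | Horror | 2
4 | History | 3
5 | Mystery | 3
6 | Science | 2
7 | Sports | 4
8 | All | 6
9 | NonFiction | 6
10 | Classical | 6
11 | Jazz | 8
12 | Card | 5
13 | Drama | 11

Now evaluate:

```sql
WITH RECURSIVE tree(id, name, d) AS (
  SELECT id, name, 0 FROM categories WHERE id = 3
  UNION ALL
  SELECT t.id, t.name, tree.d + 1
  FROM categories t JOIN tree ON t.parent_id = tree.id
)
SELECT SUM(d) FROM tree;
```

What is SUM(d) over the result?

6

Base: id=3 (Horror) at d 0.
Iteration 1: rows with parent_id in {3} -> History (id 4, d 1), Mystery (id 5, d 1).
Iteration 2: rows with parent_id in {4,5} -> Sports (id 7, d 2), Card (id 12, d 2).
Iteration 3: no rows with parent_id in {7,12}; recursion stops.
SUM(d) = 0 + 1 + 1 + 2 + 2 = 6.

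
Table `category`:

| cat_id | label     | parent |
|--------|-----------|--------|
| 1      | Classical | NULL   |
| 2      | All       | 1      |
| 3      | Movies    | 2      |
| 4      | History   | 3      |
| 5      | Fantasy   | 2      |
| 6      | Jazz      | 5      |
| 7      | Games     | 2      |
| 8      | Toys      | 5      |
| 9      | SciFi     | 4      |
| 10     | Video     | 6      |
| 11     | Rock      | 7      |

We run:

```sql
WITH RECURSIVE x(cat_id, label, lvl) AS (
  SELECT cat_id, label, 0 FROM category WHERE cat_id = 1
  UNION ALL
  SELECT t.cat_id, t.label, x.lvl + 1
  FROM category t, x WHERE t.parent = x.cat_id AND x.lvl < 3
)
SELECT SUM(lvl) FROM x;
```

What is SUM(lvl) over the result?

Base: cat_id=1 (Classical) at lvl 0.
Iteration 1: rows with parent in {1} -> All (id 2, lvl 1).
Iteration 2: rows with parent in {2} -> Movies (id 3, lvl 2), Fantasy (id 5, lvl 2), Games (id 7, lvl 2).
Iteration 3: rows with parent in {3,5,7} -> History (id 4, lvl 3), Jazz (id 6, lvl 3), Toys (id 8, lvl 3), Rock (id 11, lvl 3).
Iteration 4: lvl < 3 fails for all current rows; recursion stops.
SUM(lvl) = 0 + 1 + 2 + 2 + 2 + 3 + 3 + 3 + 3 = 19.

19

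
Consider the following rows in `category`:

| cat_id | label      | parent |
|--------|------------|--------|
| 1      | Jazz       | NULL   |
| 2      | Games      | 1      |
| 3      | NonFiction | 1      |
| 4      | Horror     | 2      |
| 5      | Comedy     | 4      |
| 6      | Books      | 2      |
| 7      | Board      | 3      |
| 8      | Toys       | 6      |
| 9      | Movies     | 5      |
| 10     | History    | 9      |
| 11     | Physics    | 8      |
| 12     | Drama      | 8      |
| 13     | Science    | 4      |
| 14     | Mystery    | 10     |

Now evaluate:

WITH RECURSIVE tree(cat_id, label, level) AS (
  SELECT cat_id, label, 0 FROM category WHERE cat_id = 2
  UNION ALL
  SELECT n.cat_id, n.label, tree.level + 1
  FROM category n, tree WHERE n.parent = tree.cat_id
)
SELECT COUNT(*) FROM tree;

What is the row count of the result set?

11

Base: cat_id=2 (Games) at level 0.
Iteration 1: rows with parent in {2} -> Horror (id 4, level 1), Books (id 6, level 1).
Iteration 2: rows with parent in {4,6} -> Comedy (id 5, level 2), Toys (id 8, level 2), Science (id 13, level 2).
Iteration 3: rows with parent in {5,8,13} -> Movies (id 9, level 3), Physics (id 11, level 3), Drama (id 12, level 3).
Iteration 4: rows with parent in {9,11,12} -> History (id 10, level 4).
Iteration 5: rows with parent in {10} -> Mystery (id 14, level 5).
Iteration 6: no rows with parent in {14}; recursion stops.
Total rows emitted: 11.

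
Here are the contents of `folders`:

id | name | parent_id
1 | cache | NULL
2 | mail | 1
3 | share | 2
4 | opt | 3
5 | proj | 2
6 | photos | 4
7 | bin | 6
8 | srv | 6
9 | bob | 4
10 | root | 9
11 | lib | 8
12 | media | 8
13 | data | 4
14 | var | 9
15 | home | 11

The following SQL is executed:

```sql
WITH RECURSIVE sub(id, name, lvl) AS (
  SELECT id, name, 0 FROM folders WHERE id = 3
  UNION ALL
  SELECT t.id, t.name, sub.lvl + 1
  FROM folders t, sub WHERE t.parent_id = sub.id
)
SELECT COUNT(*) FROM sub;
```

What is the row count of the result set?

Base: id=3 (share) at lvl 0.
Iteration 1: rows with parent_id in {3} -> opt (id 4, lvl 1).
Iteration 2: rows with parent_id in {4} -> photos (id 6, lvl 2), bob (id 9, lvl 2), data (id 13, lvl 2).
Iteration 3: rows with parent_id in {6,9,13} -> bin (id 7, lvl 3), srv (id 8, lvl 3), root (id 10, lvl 3), var (id 14, lvl 3).
Iteration 4: rows with parent_id in {7,8,10,14} -> lib (id 11, lvl 4), media (id 12, lvl 4).
Iteration 5: rows with parent_id in {11,12} -> home (id 15, lvl 5).
Iteration 6: no rows with parent_id in {15}; recursion stops.
Total rows emitted: 12.

12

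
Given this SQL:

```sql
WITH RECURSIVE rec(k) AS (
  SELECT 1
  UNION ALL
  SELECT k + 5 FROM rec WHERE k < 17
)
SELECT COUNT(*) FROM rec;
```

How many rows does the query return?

Base: k=1.
Iteration 1: 1 < 17 holds -> k = 1 + 5 = 6.
Iteration 2: 6 < 17 holds -> k = 6 + 5 = 11.
Iteration 3: 11 < 17 holds -> k = 11 + 5 = 16.
Iteration 4: 16 < 17 holds -> k = 16 + 5 = 21.
Iteration 5: 21 < 17 fails; recursion stops.
Total rows emitted: 5.

5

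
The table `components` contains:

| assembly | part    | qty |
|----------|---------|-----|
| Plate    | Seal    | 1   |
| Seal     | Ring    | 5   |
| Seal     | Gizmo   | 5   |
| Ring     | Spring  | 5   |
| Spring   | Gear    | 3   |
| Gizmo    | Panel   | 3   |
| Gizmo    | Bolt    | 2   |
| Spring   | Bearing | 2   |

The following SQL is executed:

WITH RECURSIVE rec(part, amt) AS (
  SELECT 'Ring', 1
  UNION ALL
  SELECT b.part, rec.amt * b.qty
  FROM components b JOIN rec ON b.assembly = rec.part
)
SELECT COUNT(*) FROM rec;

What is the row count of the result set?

Base: (Ring, amt=1).
Iteration 1: components of {Ring} -> Spring = 1*5 = 5.
Iteration 2: components of {Spring} -> Bearing = 5*2 = 10, Gear = 5*3 = 15.
Iteration 3: no further components; recursion stops.
Total rows emitted: 4.

4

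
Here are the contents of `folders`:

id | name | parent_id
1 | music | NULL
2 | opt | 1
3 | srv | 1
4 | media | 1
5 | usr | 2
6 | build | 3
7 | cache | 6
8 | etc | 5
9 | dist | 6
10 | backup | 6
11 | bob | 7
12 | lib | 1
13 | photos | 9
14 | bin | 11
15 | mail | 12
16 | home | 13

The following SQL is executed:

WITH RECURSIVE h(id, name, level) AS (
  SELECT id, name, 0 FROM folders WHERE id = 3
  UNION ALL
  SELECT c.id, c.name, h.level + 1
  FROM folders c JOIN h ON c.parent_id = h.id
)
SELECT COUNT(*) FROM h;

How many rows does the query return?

Base: id=3 (srv) at level 0.
Iteration 1: rows with parent_id in {3} -> build (id 6, level 1).
Iteration 2: rows with parent_id in {6} -> cache (id 7, level 2), dist (id 9, level 2), backup (id 10, level 2).
Iteration 3: rows with parent_id in {7,9,10} -> bob (id 11, level 3), photos (id 13, level 3).
Iteration 4: rows with parent_id in {11,13} -> bin (id 14, level 4), home (id 16, level 4).
Iteration 5: no rows with parent_id in {14,16}; recursion stops.
Total rows emitted: 9.

9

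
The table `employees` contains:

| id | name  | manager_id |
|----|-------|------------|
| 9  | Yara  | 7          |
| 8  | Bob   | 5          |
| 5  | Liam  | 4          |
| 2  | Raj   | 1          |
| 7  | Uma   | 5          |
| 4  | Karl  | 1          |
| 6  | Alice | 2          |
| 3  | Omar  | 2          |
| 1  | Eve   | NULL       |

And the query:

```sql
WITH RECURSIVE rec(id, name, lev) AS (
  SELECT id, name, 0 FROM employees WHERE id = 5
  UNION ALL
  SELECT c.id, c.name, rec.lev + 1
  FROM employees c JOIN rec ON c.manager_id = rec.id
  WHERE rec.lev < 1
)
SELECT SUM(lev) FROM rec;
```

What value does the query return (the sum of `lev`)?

2

Base: id=5 (Liam) at lev 0.
Iteration 1: rows with manager_id in {5} -> Uma (id 7, lev 1), Bob (id 8, lev 1).
Iteration 2: lev < 1 fails for all current rows; recursion stops.
SUM(lev) = 0 + 1 + 1 = 2.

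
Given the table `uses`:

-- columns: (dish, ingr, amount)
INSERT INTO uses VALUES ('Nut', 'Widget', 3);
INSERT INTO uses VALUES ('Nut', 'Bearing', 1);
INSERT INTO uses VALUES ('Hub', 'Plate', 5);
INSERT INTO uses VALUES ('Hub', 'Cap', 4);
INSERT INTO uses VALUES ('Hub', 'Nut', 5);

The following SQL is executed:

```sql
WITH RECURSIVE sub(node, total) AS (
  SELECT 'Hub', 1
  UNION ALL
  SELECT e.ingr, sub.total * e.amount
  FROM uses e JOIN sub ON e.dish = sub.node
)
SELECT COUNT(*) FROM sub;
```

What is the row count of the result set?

6

Base: (Hub, total=1).
Iteration 1: components of {Hub} -> Cap = 1*4 = 4, Nut = 1*5 = 5, Plate = 1*5 = 5.
Iteration 2: components of {Cap,Nut,Plate} -> Bearing = 5*1 = 5, Widget = 5*3 = 15.
Iteration 3: no further components; recursion stops.
Total rows emitted: 6.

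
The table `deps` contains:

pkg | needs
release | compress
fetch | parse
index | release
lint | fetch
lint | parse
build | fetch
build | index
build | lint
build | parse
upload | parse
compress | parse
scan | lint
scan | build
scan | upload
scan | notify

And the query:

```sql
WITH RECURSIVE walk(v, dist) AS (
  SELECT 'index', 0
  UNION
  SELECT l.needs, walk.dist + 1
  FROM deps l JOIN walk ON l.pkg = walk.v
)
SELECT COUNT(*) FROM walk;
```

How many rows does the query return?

Base: (index, dist=0).
Iteration 1: edges from {index} -> (release, dist=1).
Iteration 2: edges from {release} -> (compress, dist=2).
Iteration 3: edges from {compress} -> (parse, dist=3).
Iteration 4: no outgoing edges from {parse}; recursion stops.
Total rows emitted: 4.

4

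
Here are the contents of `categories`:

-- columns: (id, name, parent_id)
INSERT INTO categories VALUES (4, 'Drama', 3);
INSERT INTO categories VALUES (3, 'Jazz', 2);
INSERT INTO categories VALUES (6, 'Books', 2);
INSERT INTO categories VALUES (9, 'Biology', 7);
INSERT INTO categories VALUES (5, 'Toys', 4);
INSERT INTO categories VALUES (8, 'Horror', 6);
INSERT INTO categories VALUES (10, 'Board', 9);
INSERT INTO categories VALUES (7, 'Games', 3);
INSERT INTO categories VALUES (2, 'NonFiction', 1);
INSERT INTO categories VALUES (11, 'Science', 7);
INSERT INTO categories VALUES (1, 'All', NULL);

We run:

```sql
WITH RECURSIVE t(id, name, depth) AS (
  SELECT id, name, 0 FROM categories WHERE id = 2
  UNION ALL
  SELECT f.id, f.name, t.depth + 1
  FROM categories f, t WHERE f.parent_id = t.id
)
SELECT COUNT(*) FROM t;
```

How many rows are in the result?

Base: id=2 (NonFiction) at depth 0.
Iteration 1: rows with parent_id in {2} -> Jazz (id 3, depth 1), Books (id 6, depth 1).
Iteration 2: rows with parent_id in {3,6} -> Drama (id 4, depth 2), Games (id 7, depth 2), Horror (id 8, depth 2).
Iteration 3: rows with parent_id in {4,7,8} -> Toys (id 5, depth 3), Biology (id 9, depth 3), Science (id 11, depth 3).
Iteration 4: rows with parent_id in {5,9,11} -> Board (id 10, depth 4).
Iteration 5: no rows with parent_id in {10}; recursion stops.
Total rows emitted: 10.

10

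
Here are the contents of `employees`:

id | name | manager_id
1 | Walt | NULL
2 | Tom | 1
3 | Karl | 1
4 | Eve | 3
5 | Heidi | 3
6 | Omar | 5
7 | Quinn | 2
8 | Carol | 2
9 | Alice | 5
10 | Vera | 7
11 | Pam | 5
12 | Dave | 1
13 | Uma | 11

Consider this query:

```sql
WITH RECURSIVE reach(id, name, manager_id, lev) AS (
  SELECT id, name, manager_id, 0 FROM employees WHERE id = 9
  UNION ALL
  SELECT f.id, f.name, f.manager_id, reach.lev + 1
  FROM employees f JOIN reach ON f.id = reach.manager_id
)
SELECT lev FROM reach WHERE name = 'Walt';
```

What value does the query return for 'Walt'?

Base: id=9 (Alice), manager_id=5, lev 0.
Iteration 1: join on id=5 -> Heidi (id 5, manager_id=3, lev 1).
Iteration 2: join on id=3 -> Karl (id 3, manager_id=1, lev 2).
Iteration 3: join on id=1 -> Walt (id 1, manager_id=NULL, lev 3).
Iteration 4: manager_id is NULL; no match; recursion stops.

3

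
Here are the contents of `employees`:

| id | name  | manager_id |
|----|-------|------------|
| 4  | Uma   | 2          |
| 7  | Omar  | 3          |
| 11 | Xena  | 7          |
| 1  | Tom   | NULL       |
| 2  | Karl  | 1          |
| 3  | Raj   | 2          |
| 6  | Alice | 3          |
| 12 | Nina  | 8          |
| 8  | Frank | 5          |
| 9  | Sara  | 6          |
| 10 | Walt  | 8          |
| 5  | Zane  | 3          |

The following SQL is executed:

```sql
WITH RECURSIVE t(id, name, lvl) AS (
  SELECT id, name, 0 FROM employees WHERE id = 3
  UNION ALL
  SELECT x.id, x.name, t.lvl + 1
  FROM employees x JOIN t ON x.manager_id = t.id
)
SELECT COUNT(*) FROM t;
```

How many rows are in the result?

Base: id=3 (Raj) at lvl 0.
Iteration 1: rows with manager_id in {3} -> Zane (id 5, lvl 1), Alice (id 6, lvl 1), Omar (id 7, lvl 1).
Iteration 2: rows with manager_id in {5,6,7} -> Frank (id 8, lvl 2), Sara (id 9, lvl 2), Xena (id 11, lvl 2).
Iteration 3: rows with manager_id in {8,9,11} -> Walt (id 10, lvl 3), Nina (id 12, lvl 3).
Iteration 4: no rows with manager_id in {10,12}; recursion stops.
Total rows emitted: 9.

9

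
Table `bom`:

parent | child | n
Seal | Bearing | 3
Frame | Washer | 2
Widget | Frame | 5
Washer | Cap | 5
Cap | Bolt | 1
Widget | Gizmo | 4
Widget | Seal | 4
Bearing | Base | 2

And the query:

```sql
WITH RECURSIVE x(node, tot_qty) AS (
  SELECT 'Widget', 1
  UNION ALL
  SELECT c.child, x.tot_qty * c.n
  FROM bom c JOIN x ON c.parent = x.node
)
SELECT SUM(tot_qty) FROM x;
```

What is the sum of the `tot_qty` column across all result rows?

160

Base: (Widget, tot_qty=1).
Iteration 1: components of {Widget} -> Frame = 1*5 = 5, Gizmo = 1*4 = 4, Seal = 1*4 = 4.
Iteration 2: components of {Frame,Gizmo,Seal} -> Bearing = 4*3 = 12, Washer = 5*2 = 10.
Iteration 3: components of {Bearing,Washer} -> Base = 12*2 = 24, Cap = 10*5 = 50.
Iteration 4: components of {Base,Cap} -> Bolt = 50*1 = 50.
Iteration 5: no further components; recursion stops.
SUM(tot_qty) = 1 + 5 + 4 + 4 + 10 + 12 + 50 + 24 + 50 = 160.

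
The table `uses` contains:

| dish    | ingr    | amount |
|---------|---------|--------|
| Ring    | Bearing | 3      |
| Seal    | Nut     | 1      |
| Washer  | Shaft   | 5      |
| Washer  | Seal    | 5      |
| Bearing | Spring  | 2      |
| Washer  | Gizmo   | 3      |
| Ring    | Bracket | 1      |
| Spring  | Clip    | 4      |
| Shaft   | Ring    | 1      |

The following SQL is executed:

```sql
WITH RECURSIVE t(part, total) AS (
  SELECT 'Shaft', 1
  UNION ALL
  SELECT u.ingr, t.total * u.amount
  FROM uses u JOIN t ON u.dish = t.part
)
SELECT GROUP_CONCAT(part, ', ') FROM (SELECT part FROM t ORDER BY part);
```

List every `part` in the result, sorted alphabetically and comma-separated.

Bearing, Bracket, Clip, Ring, Shaft, Spring

Base: (Shaft, total=1).
Iteration 1: components of {Shaft} -> Ring = 1*1 = 1.
Iteration 2: components of {Ring} -> Bearing = 1*3 = 3, Bracket = 1*1 = 1.
Iteration 3: components of {Bearing,Bracket} -> Spring = 3*2 = 6.
Iteration 4: components of {Spring} -> Clip = 6*4 = 24.
Iteration 5: no further components; recursion stops.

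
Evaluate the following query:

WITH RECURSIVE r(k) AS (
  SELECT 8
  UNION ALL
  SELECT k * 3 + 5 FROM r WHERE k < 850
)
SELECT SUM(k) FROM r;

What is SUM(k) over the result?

Base: k=8.
Iteration 1: 8 < 850 holds -> k = 8 * 3 + 5 = 29.
Iteration 2: 29 < 850 holds -> k = 29 * 3 + 5 = 92.
Iteration 3: 92 < 850 holds -> k = 92 * 3 + 5 = 281.
Iteration 4: 281 < 850 holds -> k = 281 * 3 + 5 = 848.
Iteration 5: 848 < 850 holds -> k = 848 * 3 + 5 = 2549.
Iteration 6: 2549 < 850 fails; recursion stops.
SUM(k) = 8 + 29 + 92 + 281 + 848 + 2549 = 3807.

3807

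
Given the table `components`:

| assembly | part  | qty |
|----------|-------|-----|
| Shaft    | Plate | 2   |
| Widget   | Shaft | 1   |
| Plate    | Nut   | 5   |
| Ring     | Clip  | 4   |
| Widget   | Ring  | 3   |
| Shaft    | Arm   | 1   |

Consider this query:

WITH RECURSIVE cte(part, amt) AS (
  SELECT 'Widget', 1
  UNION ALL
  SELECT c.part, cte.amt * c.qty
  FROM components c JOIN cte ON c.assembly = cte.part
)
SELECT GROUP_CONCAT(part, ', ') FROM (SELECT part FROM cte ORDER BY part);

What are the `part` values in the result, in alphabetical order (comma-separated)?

Arm, Clip, Nut, Plate, Ring, Shaft, Widget

Base: (Widget, amt=1).
Iteration 1: components of {Widget} -> Ring = 1*3 = 3, Shaft = 1*1 = 1.
Iteration 2: components of {Ring,Shaft} -> Arm = 1*1 = 1, Clip = 3*4 = 12, Plate = 1*2 = 2.
Iteration 3: components of {Arm,Clip,Plate} -> Nut = 2*5 = 10.
Iteration 4: no further components; recursion stops.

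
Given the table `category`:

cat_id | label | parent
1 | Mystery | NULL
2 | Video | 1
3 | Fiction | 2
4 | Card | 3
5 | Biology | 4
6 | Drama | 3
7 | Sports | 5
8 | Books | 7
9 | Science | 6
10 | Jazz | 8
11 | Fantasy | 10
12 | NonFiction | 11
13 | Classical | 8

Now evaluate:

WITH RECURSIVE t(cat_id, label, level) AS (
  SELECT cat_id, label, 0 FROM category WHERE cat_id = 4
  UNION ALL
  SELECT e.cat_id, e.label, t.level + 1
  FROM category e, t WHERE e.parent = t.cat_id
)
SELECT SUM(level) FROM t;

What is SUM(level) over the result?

Base: cat_id=4 (Card) at level 0.
Iteration 1: rows with parent in {4} -> Biology (id 5, level 1).
Iteration 2: rows with parent in {5} -> Sports (id 7, level 2).
Iteration 3: rows with parent in {7} -> Books (id 8, level 3).
Iteration 4: rows with parent in {8} -> Jazz (id 10, level 4), Classical (id 13, level 4).
Iteration 5: rows with parent in {10,13} -> Fantasy (id 11, level 5).
Iteration 6: rows with parent in {11} -> NonFiction (id 12, level 6).
Iteration 7: no rows with parent in {12}; recursion stops.
SUM(level) = 0 + 1 + 2 + 3 + 4 + 4 + 5 + 6 = 25.

25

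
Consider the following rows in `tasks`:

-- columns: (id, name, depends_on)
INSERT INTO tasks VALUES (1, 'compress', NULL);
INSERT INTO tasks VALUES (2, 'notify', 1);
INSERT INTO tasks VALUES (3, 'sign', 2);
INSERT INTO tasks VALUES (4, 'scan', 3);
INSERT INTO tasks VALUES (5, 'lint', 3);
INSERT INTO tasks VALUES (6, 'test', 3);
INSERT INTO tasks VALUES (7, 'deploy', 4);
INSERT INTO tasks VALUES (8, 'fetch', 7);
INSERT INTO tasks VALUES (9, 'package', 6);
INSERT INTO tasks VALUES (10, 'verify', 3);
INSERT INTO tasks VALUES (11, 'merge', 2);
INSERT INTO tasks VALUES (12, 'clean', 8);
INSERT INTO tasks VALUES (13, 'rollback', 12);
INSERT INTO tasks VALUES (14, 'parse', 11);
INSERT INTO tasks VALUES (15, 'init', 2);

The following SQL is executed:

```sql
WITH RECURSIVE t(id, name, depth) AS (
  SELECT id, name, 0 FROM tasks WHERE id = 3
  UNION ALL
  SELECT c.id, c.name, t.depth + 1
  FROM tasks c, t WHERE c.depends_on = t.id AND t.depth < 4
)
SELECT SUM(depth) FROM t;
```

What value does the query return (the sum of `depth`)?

Base: id=3 (sign) at depth 0.
Iteration 1: rows with depends_on in {3} -> scan (id 4, depth 1), lint (id 5, depth 1), test (id 6, depth 1), verify (id 10, depth 1).
Iteration 2: rows with depends_on in {4,5,6,10} -> deploy (id 7, depth 2), package (id 9, depth 2).
Iteration 3: rows with depends_on in {7,9} -> fetch (id 8, depth 3).
Iteration 4: rows with depends_on in {8} -> clean (id 12, depth 4).
Iteration 5: depth < 4 fails for all current rows; recursion stops.
SUM(depth) = 0 + 1 + 1 + 1 + 1 + 2 + 2 + 3 + 4 = 15.

15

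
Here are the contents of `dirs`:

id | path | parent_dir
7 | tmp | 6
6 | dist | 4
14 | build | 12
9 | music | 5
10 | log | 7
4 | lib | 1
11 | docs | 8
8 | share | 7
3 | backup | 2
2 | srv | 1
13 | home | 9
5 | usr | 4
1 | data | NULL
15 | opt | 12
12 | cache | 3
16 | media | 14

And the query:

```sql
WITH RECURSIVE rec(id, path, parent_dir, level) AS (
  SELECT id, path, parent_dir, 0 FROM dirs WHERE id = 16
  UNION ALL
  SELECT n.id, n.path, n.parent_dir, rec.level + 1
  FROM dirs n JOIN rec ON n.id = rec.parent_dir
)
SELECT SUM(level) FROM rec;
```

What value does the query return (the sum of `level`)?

15

Base: id=16 (media), parent_dir=14, level 0.
Iteration 1: join on id=14 -> build (id 14, parent_dir=12, level 1).
Iteration 2: join on id=12 -> cache (id 12, parent_dir=3, level 2).
Iteration 3: join on id=3 -> backup (id 3, parent_dir=2, level 3).
Iteration 4: join on id=2 -> srv (id 2, parent_dir=1, level 4).
Iteration 5: join on id=1 -> data (id 1, parent_dir=NULL, level 5).
Iteration 6: parent_dir is NULL; no match; recursion stops.
SUM(level) = 0 + 1 + 2 + 3 + 4 + 5 = 15.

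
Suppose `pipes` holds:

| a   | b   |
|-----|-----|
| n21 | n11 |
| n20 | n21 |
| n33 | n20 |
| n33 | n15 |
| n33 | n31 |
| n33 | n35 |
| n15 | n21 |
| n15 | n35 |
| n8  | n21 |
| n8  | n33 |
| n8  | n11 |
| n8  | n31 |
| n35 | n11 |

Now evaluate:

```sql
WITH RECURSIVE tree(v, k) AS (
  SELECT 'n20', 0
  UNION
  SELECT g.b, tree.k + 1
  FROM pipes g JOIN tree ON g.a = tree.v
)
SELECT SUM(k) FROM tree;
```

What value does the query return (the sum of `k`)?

3

Base: (n20, k=0).
Iteration 1: edges from {n20} -> (n21, k=1).
Iteration 2: edges from {n21} -> (n11, k=2).
Iteration 3: no outgoing edges from {n11}; recursion stops.
SUM(k) = 0 + 1 + 2 = 3.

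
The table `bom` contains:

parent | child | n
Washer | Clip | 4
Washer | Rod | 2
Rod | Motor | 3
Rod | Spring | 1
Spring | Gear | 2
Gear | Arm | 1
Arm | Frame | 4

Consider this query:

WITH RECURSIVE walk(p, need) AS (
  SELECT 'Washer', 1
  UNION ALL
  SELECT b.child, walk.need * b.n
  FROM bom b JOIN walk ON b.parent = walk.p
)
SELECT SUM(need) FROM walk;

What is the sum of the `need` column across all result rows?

39

Base: (Washer, need=1).
Iteration 1: components of {Washer} -> Clip = 1*4 = 4, Rod = 1*2 = 2.
Iteration 2: components of {Clip,Rod} -> Motor = 2*3 = 6, Spring = 2*1 = 2.
Iteration 3: components of {Motor,Spring} -> Gear = 2*2 = 4.
Iteration 4: components of {Gear} -> Arm = 4*1 = 4.
Iteration 5: components of {Arm} -> Frame = 4*4 = 16.
Iteration 6: no further components; recursion stops.
SUM(need) = 1 + 4 + 2 + 6 + 2 + 4 + 4 + 16 = 39.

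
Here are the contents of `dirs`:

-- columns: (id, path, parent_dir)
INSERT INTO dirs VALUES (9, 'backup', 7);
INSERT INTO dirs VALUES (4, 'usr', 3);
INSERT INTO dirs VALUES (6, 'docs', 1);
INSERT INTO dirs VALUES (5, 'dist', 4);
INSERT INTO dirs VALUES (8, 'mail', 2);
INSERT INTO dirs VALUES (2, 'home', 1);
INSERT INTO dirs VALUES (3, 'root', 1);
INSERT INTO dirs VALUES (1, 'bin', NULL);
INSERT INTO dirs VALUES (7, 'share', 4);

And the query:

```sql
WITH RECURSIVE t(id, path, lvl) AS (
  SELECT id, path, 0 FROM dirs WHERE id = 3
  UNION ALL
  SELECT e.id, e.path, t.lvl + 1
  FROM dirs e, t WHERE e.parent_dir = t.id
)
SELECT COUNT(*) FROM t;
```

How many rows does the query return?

Base: id=3 (root) at lvl 0.
Iteration 1: rows with parent_dir in {3} -> usr (id 4, lvl 1).
Iteration 2: rows with parent_dir in {4} -> dist (id 5, lvl 2), share (id 7, lvl 2).
Iteration 3: rows with parent_dir in {5,7} -> backup (id 9, lvl 3).
Iteration 4: no rows with parent_dir in {9}; recursion stops.
Total rows emitted: 5.

5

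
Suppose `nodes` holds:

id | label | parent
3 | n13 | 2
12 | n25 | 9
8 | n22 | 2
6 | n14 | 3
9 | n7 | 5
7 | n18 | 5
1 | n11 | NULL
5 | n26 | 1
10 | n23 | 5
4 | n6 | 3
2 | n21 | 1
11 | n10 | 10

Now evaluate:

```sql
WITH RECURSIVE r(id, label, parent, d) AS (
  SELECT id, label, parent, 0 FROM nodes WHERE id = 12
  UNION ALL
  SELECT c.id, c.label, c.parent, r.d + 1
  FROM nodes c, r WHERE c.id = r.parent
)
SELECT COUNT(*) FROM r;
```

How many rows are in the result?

4

Base: id=12 (n25), parent=9, d 0.
Iteration 1: join on id=9 -> n7 (id 9, parent=5, d 1).
Iteration 2: join on id=5 -> n26 (id 5, parent=1, d 2).
Iteration 3: join on id=1 -> n11 (id 1, parent=NULL, d 3).
Iteration 4: parent is NULL; no match; recursion stops.
Total rows emitted: 4.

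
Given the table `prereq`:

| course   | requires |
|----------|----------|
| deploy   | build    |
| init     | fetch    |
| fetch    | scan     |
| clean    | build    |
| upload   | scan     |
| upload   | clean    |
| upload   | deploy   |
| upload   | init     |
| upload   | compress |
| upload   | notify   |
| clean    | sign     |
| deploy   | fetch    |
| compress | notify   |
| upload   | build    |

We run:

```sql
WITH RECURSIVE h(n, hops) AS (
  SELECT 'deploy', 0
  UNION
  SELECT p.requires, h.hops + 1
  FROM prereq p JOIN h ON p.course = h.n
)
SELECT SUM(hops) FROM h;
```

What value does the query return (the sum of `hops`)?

4

Base: (deploy, hops=0).
Iteration 1: edges from {deploy} -> (build, hops=1), (fetch, hops=1).
Iteration 2: edges from {build,fetch} -> (scan, hops=2).
Iteration 3: no outgoing edges from {scan}; recursion stops.
SUM(hops) = 0 + 1 + 1 + 2 = 4.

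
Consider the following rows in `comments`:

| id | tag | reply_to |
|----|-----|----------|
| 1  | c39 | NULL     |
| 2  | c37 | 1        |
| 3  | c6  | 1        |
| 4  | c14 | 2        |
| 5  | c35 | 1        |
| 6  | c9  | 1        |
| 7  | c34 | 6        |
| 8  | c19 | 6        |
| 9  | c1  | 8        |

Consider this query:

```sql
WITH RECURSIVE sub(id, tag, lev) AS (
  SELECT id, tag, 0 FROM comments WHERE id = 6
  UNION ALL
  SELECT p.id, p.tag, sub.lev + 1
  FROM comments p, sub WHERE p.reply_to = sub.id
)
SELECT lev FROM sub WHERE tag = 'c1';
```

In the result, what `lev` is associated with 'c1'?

Base: id=6 (c9) at lev 0.
Iteration 1: rows with reply_to in {6} -> c34 (id 7, lev 1), c19 (id 8, lev 1).
Iteration 2: rows with reply_to in {7,8} -> c1 (id 9, lev 2).
Iteration 3: no rows with reply_to in {9}; recursion stops.

2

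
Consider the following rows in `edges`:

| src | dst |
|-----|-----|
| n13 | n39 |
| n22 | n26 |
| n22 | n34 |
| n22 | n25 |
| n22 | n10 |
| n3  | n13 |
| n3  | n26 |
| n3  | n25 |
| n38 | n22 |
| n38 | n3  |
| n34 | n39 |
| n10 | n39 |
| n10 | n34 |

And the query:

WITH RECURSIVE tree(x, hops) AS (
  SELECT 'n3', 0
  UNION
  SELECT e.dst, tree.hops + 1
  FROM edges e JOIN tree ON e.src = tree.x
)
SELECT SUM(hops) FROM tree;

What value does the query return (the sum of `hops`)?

5

Base: (n3, hops=0).
Iteration 1: edges from {n3} -> (n13, hops=1), (n25, hops=1), (n26, hops=1).
Iteration 2: edges from {n13,n25,n26} -> (n39, hops=2).
Iteration 3: no outgoing edges from {n39}; recursion stops.
SUM(hops) = 0 + 1 + 1 + 1 + 2 = 5.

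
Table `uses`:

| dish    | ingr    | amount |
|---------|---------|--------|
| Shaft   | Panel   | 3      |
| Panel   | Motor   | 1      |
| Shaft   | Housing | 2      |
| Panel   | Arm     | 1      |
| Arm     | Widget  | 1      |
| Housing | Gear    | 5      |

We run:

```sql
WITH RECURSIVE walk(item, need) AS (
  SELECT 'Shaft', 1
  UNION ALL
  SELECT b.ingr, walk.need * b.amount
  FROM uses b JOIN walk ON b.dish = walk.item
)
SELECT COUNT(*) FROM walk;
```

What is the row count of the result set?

7

Base: (Shaft, need=1).
Iteration 1: components of {Shaft} -> Housing = 1*2 = 2, Panel = 1*3 = 3.
Iteration 2: components of {Housing,Panel} -> Arm = 3*1 = 3, Gear = 2*5 = 10, Motor = 3*1 = 3.
Iteration 3: components of {Arm,Gear,Motor} -> Widget = 3*1 = 3.
Iteration 4: no further components; recursion stops.
Total rows emitted: 7.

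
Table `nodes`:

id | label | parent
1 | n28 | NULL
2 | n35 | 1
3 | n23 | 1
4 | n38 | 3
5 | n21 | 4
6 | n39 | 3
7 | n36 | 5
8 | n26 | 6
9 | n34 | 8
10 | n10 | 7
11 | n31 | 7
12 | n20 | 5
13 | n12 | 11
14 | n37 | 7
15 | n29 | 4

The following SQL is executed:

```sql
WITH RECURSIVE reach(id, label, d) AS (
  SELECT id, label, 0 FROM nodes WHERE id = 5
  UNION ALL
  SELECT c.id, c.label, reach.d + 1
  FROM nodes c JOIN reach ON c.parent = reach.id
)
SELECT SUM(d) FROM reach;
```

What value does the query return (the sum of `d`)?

11

Base: id=5 (n21) at d 0.
Iteration 1: rows with parent in {5} -> n36 (id 7, d 1), n20 (id 12, d 1).
Iteration 2: rows with parent in {7,12} -> n10 (id 10, d 2), n31 (id 11, d 2), n37 (id 14, d 2).
Iteration 3: rows with parent in {10,11,14} -> n12 (id 13, d 3).
Iteration 4: no rows with parent in {13}; recursion stops.
SUM(d) = 0 + 1 + 1 + 2 + 2 + 2 + 3 = 11.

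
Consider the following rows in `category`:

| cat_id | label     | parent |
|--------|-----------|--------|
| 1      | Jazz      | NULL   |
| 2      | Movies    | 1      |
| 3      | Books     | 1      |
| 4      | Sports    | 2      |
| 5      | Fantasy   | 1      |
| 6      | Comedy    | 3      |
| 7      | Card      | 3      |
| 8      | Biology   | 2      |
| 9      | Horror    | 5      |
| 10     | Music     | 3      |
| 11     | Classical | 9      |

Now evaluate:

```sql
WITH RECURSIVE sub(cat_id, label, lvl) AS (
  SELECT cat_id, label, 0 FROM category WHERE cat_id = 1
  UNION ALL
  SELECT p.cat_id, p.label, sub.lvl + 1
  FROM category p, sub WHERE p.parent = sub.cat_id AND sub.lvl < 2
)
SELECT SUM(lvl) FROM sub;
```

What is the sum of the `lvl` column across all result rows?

Base: cat_id=1 (Jazz) at lvl 0.
Iteration 1: rows with parent in {1} -> Movies (id 2, lvl 1), Books (id 3, lvl 1), Fantasy (id 5, lvl 1).
Iteration 2: rows with parent in {2,3,5} -> Sports (id 4, lvl 2), Comedy (id 6, lvl 2), Card (id 7, lvl 2), Biology (id 8, lvl 2), Horror (id 9, lvl 2), Music (id 10, lvl 2).
Iteration 3: lvl < 2 fails for all current rows; recursion stops.
SUM(lvl) = 0 + 1 + 1 + 1 + 2 + 2 + 2 + 2 + 2 + 2 = 15.

15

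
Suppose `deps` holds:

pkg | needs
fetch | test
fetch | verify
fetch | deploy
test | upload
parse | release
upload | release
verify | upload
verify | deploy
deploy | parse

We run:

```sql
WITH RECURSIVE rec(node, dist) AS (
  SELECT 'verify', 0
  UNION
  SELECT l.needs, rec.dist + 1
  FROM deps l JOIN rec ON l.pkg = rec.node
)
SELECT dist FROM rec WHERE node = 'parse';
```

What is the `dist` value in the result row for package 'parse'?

2

Base: (verify, dist=0).
Iteration 1: edges from {verify} -> (deploy, dist=1), (upload, dist=1).
Iteration 2: edges from {deploy,upload} -> (parse, dist=2), (release, dist=2).
Iteration 3: edges from {parse,release} -> (release, dist=3).
Iteration 4: no outgoing edges from {release}; recursion stops.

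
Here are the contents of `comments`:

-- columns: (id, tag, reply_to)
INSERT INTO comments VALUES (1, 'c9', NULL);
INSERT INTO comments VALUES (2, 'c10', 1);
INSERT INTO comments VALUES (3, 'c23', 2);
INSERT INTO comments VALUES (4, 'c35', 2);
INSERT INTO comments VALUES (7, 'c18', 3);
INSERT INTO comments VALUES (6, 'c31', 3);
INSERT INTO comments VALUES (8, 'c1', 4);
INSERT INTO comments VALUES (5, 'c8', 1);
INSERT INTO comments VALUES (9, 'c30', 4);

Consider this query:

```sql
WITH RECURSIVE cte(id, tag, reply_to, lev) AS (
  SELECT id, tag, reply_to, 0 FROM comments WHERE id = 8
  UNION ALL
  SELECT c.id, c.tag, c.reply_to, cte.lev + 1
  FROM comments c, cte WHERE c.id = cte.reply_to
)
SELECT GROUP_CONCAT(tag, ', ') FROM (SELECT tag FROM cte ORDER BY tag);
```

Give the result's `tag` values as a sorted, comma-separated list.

c1, c10, c35, c9

Base: id=8 (c1), reply_to=4, lev 0.
Iteration 1: join on id=4 -> c35 (id 4, reply_to=2, lev 1).
Iteration 2: join on id=2 -> c10 (id 2, reply_to=1, lev 2).
Iteration 3: join on id=1 -> c9 (id 1, reply_to=NULL, lev 3).
Iteration 4: reply_to is NULL; no match; recursion stops.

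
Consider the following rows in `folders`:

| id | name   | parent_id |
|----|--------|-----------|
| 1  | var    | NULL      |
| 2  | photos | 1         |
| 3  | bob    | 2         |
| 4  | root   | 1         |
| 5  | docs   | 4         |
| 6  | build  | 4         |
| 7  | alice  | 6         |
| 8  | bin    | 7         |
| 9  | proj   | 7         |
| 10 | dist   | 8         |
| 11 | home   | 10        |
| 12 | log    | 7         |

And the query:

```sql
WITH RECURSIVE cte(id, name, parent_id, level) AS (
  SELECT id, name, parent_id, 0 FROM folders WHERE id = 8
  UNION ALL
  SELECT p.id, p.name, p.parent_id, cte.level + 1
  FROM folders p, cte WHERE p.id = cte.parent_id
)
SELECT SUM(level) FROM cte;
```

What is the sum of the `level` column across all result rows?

Base: id=8 (bin), parent_id=7, level 0.
Iteration 1: join on id=7 -> alice (id 7, parent_id=6, level 1).
Iteration 2: join on id=6 -> build (id 6, parent_id=4, level 2).
Iteration 3: join on id=4 -> root (id 4, parent_id=1, level 3).
Iteration 4: join on id=1 -> var (id 1, parent_id=NULL, level 4).
Iteration 5: parent_id is NULL; no match; recursion stops.
SUM(level) = 0 + 1 + 2 + 3 + 4 = 10.

10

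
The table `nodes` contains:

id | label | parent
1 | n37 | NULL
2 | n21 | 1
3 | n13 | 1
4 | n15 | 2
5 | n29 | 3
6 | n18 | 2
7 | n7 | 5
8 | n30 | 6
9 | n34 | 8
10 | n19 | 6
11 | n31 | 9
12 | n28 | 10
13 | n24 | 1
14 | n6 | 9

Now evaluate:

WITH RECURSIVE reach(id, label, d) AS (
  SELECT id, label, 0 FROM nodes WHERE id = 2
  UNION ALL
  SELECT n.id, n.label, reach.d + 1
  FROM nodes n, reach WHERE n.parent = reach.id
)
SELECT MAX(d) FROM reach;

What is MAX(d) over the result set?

4

Base: id=2 (n21) at d 0.
Iteration 1: rows with parent in {2} -> n15 (id 4, d 1), n18 (id 6, d 1).
Iteration 2: rows with parent in {4,6} -> n30 (id 8, d 2), n19 (id 10, d 2).
Iteration 3: rows with parent in {8,10} -> n34 (id 9, d 3), n28 (id 12, d 3).
Iteration 4: rows with parent in {9,12} -> n31 (id 11, d 4), n6 (id 14, d 4).
Iteration 5: no rows with parent in {11,14}; recursion stops.
d values: 0, 1, 1, 2, 2, 3, 3, 4, 4; the maximum is 4.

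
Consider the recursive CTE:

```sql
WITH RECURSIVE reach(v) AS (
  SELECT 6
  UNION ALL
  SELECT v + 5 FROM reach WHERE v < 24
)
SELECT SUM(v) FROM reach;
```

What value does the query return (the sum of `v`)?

80

Base: v=6.
Iteration 1: 6 < 24 holds -> v = 6 + 5 = 11.
Iteration 2: 11 < 24 holds -> v = 11 + 5 = 16.
Iteration 3: 16 < 24 holds -> v = 16 + 5 = 21.
Iteration 4: 21 < 24 holds -> v = 21 + 5 = 26.
Iteration 5: 26 < 24 fails; recursion stops.
SUM(v) = 6 + 11 + 16 + 21 + 26 = 80.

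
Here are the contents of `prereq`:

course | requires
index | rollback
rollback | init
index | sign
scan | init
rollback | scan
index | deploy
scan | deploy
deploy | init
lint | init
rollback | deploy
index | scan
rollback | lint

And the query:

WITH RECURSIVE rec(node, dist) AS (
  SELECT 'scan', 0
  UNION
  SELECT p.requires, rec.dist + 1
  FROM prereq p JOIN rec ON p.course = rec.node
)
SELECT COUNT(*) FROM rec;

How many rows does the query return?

Base: (scan, dist=0).
Iteration 1: edges from {scan} -> (deploy, dist=1), (init, dist=1).
Iteration 2: edges from {deploy,init} -> (init, dist=2).
Iteration 3: no outgoing edges from {init}; recursion stops.
Total rows emitted: 4.

4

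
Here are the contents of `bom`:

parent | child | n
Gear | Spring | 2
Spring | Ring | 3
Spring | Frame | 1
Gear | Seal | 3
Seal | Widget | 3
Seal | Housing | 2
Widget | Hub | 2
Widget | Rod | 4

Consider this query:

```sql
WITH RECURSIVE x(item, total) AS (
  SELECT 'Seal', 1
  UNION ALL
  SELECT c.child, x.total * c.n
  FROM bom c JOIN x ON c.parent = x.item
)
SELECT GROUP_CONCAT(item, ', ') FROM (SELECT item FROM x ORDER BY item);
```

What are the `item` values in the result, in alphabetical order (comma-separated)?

Base: (Seal, total=1).
Iteration 1: components of {Seal} -> Housing = 1*2 = 2, Widget = 1*3 = 3.
Iteration 2: components of {Housing,Widget} -> Hub = 3*2 = 6, Rod = 3*4 = 12.
Iteration 3: no further components; recursion stops.

Housing, Hub, Rod, Seal, Widget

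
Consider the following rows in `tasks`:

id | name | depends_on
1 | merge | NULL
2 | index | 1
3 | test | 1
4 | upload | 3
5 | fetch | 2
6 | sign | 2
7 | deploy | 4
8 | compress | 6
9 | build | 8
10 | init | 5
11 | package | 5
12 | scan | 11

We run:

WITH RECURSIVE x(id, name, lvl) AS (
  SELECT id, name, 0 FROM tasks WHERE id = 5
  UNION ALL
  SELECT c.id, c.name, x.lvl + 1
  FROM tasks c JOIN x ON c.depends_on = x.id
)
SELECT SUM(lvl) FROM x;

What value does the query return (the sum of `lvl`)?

4

Base: id=5 (fetch) at lvl 0.
Iteration 1: rows with depends_on in {5} -> init (id 10, lvl 1), package (id 11, lvl 1).
Iteration 2: rows with depends_on in {10,11} -> scan (id 12, lvl 2).
Iteration 3: no rows with depends_on in {12}; recursion stops.
SUM(lvl) = 0 + 1 + 1 + 2 = 4.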